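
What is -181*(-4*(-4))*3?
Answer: -8688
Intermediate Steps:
-181*(-4*(-4))*3 = -2896*3 = -181*48 = -8688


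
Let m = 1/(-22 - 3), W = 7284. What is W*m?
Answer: -7284/25 ≈ -291.36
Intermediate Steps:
m = -1/25 (m = 1/(-25) = -1/25 ≈ -0.040000)
W*m = 7284*(-1/25) = -7284/25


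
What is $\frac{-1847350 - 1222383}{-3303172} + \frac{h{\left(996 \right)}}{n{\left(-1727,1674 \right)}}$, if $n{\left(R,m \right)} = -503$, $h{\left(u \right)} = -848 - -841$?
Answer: $\frac{1567197903}{1661495516} \approx 0.94324$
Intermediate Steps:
$h{\left(u \right)} = -7$ ($h{\left(u \right)} = -848 + 841 = -7$)
$\frac{-1847350 - 1222383}{-3303172} + \frac{h{\left(996 \right)}}{n{\left(-1727,1674 \right)}} = \frac{-1847350 - 1222383}{-3303172} - \frac{7}{-503} = \left(-1847350 - 1222383\right) \left(- \frac{1}{3303172}\right) - - \frac{7}{503} = \left(-3069733\right) \left(- \frac{1}{3303172}\right) + \frac{7}{503} = \frac{3069733}{3303172} + \frac{7}{503} = \frac{1567197903}{1661495516}$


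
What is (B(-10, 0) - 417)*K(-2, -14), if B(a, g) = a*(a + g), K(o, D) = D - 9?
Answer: 7291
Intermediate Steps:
K(o, D) = -9 + D
(B(-10, 0) - 417)*K(-2, -14) = (-10*(-10 + 0) - 417)*(-9 - 14) = (-10*(-10) - 417)*(-23) = (100 - 417)*(-23) = -317*(-23) = 7291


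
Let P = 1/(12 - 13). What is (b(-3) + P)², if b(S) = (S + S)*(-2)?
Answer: 121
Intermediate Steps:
b(S) = -4*S (b(S) = (2*S)*(-2) = -4*S)
P = -1 (P = 1/(-1) = -1)
(b(-3) + P)² = (-4*(-3) - 1)² = (12 - 1)² = 11² = 121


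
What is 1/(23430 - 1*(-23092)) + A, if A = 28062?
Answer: 1305500365/46522 ≈ 28062.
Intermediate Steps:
1/(23430 - 1*(-23092)) + A = 1/(23430 - 1*(-23092)) + 28062 = 1/(23430 + 23092) + 28062 = 1/46522 + 28062 = 1305500365/46522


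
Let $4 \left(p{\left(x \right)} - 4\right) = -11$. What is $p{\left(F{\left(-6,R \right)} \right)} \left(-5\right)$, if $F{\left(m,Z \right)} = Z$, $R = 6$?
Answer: $- \frac{25}{4} \approx -6.25$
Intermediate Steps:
$p{\left(x \right)} = \frac{5}{4}$ ($p{\left(x \right)} = 4 + \frac{1}{4} \left(-11\right) = 4 - \frac{11}{4} = \frac{5}{4}$)
$p{\left(F{\left(-6,R \right)} \right)} \left(-5\right) = \frac{5}{4} \left(-5\right) = - \frac{25}{4}$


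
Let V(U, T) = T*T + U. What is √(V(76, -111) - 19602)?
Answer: I*√7205 ≈ 84.882*I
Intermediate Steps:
V(U, T) = U + T² (V(U, T) = T² + U = U + T²)
√(V(76, -111) - 19602) = √((76 + (-111)²) - 19602) = √((76 + 12321) - 19602) = √(12397 - 19602) = √(-7205) = I*√7205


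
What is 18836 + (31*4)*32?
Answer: 22804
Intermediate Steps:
18836 + (31*4)*32 = 18836 + 124*32 = 18836 + 3968 = 22804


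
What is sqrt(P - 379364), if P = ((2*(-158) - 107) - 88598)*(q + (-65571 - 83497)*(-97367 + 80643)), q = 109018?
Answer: I*sqrt(221940236196614) ≈ 1.4898e+7*I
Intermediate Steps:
P = -221940235817250 (P = ((2*(-158) - 107) - 88598)*(109018 + (-65571 - 83497)*(-97367 + 80643)) = ((-316 - 107) - 88598)*(109018 - 149068*(-16724)) = (-423 - 88598)*(109018 + 2493013232) = -89021*2493122250 = -221940235817250)
sqrt(P - 379364) = sqrt(-221940235817250 - 379364) = sqrt(-221940236196614) = I*sqrt(221940236196614)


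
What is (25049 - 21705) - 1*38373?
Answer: -35029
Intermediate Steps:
(25049 - 21705) - 1*38373 = 3344 - 38373 = -35029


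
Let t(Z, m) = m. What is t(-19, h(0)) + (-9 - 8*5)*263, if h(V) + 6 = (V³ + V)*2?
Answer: -12893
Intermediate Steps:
h(V) = -6 + 2*V + 2*V³ (h(V) = -6 + (V³ + V)*2 = -6 + (V + V³)*2 = -6 + (2*V + 2*V³) = -6 + 2*V + 2*V³)
t(-19, h(0)) + (-9 - 8*5)*263 = (-6 + 2*0 + 2*0³) + (-9 - 8*5)*263 = (-6 + 0 + 2*0) + (-9 - 40)*263 = (-6 + 0 + 0) - 49*263 = -6 - 12887 = -12893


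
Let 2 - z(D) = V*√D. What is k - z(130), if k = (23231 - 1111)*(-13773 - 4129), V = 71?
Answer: -395992242 + 71*√130 ≈ -3.9599e+8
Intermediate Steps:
z(D) = 2 - 71*√D
k = -395992240 (k = 22120*(-17902) = -395992240)
k - z(130) = -395992240 - (2 - 71*√130) = -395992240 + (-2 + 71*√130) = -395992242 + 71*√130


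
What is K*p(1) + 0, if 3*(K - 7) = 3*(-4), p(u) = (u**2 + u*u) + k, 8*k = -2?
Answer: 21/4 ≈ 5.2500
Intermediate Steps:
k = -1/4 (k = (1/8)*(-2) = -1/4 ≈ -0.25000)
p(u) = -1/4 + 2*u**2 (p(u) = (u**2 + u*u) - 1/4 = (u**2 + u**2) - 1/4 = 2*u**2 - 1/4 = -1/4 + 2*u**2)
K = 3 (K = 7 + (3*(-4))/3 = 7 + (1/3)*(-12) = 7 - 4 = 3)
K*p(1) + 0 = 3*(-1/4 + 2*1**2) + 0 = 3*(-1/4 + 2*1) + 0 = 3*(-1/4 + 2) + 0 = 3*(7/4) + 0 = 21/4 + 0 = 21/4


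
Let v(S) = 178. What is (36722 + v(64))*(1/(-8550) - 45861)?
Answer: -32153147182/19 ≈ -1.6923e+9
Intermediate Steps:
(36722 + v(64))*(1/(-8550) - 45861) = (36722 + 178)*(1/(-8550) - 45861) = 36900*(-1/8550 - 45861) = 36900*(-392111551/8550) = -32153147182/19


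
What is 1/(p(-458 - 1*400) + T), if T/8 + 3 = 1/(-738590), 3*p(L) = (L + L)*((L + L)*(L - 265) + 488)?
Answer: -369295/407170654470524 ≈ -9.0698e-10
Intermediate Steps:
p(L) = 2*L*(488 + 2*L*(-265 + L))/3 (p(L) = ((L + L)*((L + L)*(L - 265) + 488))/3 = ((2*L)*((2*L)*(-265 + L) + 488))/3 = ((2*L)*(2*L*(-265 + L) + 488))/3 = ((2*L)*(488 + 2*L*(-265 + L)))/3 = (2*L*(488 + 2*L*(-265 + L)))/3 = 2*L*(488 + 2*L*(-265 + L))/3)
T = -8863084/369295 (T = -24 + 8/(-738590) = -24 + 8*(-1/738590) = -24 - 4/369295 = -8863084/369295 ≈ -24.000)
1/(p(-458 - 1*400) + T) = 1/(4*(-458 - 1*400)*(244 + (-458 - 1*400)**2 - 265*(-458 - 1*400))/3 - 8863084/369295) = 1/(4*(-458 - 400)*(244 + (-458 - 400)**2 - 265*(-458 - 400))/3 - 8863084/369295) = 1/((4/3)*(-858)*(244 + (-858)**2 - 265*(-858)) - 8863084/369295) = 1/((4/3)*(-858)*(244 + 736164 + 227370) - 8863084/369295) = 1/((4/3)*(-858)*963778 - 8863084/369295) = 1/(-1102562032 - 8863084/369295) = 1/(-407170654470524/369295) = -369295/407170654470524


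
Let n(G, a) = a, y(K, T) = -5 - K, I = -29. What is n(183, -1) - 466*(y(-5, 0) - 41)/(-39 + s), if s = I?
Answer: -9587/34 ≈ -281.97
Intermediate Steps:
s = -29
n(183, -1) - 466*(y(-5, 0) - 41)/(-39 + s) = -1 - 466*((-5 - 1*(-5)) - 41)/(-39 - 29) = -1 - 466*((-5 + 5) - 41)/(-68) = -1 - 466*(0 - 41)*(-1/68) = -1 - 466*(-41*(-1/68)) = -1 - 466*41/68 = -1 - 1*9553/34 = -1 - 9553/34 = -9587/34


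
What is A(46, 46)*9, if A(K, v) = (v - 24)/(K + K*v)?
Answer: 99/1081 ≈ 0.091582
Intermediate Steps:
A(K, v) = (-24 + v)/(K + K*v)
A(46, 46)*9 = ((-24 + 46)/(46*(1 + 46)))*9 = ((1/46)*22/47)*9 = ((1/46)*(1/47)*22)*9 = (11/1081)*9 = 99/1081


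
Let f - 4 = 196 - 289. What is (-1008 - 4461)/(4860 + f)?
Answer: -5469/4771 ≈ -1.1463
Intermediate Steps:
f = -89 (f = 4 + (196 - 289) = 4 - 93 = -89)
(-1008 - 4461)/(4860 + f) = (-1008 - 4461)/(4860 - 89) = -5469/4771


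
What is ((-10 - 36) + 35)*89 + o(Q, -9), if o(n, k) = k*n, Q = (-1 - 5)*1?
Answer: -925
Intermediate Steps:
Q = -6 (Q = -6*1 = -6)
((-10 - 36) + 35)*89 + o(Q, -9) = ((-10 - 36) + 35)*89 - 9*(-6) = (-46 + 35)*89 + 54 = -11*89 + 54 = -979 + 54 = -925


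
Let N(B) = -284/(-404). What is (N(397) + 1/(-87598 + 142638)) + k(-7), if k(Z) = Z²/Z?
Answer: -35005339/5559040 ≈ -6.2970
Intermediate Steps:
N(B) = 71/101 (N(B) = -284*(-1/404) = 71/101)
k(Z) = Z
(N(397) + 1/(-87598 + 142638)) + k(-7) = (71/101 + 1/(-87598 + 142638)) - 7 = (71/101 + 1/55040) - 7 = 3907941/5559040 - 7 = -35005339/5559040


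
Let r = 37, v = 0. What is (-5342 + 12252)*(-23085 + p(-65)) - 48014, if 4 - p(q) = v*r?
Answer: -159537724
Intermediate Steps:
p(q) = 4 (p(q) = 4 - 0*37 = 4 - 1*0 = 4 + 0 = 4)
(-5342 + 12252)*(-23085 + p(-65)) - 48014 = (-5342 + 12252)*(-23085 + 4) - 48014 = 6910*(-23081) - 48014 = -159489710 - 48014 = -159537724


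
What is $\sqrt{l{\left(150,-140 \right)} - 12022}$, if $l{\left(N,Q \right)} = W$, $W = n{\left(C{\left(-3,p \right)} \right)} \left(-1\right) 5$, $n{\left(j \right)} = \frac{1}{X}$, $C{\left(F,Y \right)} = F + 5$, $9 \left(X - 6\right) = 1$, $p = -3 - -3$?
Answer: $\frac{7 i \sqrt{29689}}{11} \approx 109.65 i$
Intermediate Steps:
$p = 0$ ($p = -3 + 3 = 0$)
$X = \frac{55}{9}$ ($X = 6 + \frac{1}{9} \cdot 1 = 6 + \frac{1}{9} = \frac{55}{9} \approx 6.1111$)
$C{\left(F,Y \right)} = 5 + F$
$n{\left(j \right)} = \frac{9}{55}$ ($n{\left(j \right)} = \frac{1}{\frac{55}{9}} = \frac{9}{55}$)
$W = - \frac{9}{11}$ ($W = \frac{9}{55} \left(-1\right) 5 = \left(- \frac{9}{55}\right) 5 = - \frac{9}{11} \approx -0.81818$)
$l{\left(N,Q \right)} = - \frac{9}{11}$
$\sqrt{l{\left(150,-140 \right)} - 12022} = \sqrt{- \frac{9}{11} - 12022} = \sqrt{- \frac{132251}{11}} = \frac{7 i \sqrt{29689}}{11}$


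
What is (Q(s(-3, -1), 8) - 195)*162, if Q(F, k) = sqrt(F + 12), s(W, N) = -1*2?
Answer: -31590 + 162*sqrt(10) ≈ -31078.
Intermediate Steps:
s(W, N) = -2
Q(F, k) = sqrt(12 + F)
(Q(s(-3, -1), 8) - 195)*162 = (sqrt(12 - 2) - 195)*162 = (sqrt(10) - 195)*162 = (-195 + sqrt(10))*162 = -31590 + 162*sqrt(10)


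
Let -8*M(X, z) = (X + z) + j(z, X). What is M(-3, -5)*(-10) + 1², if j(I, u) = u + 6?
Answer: -21/4 ≈ -5.2500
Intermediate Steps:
j(I, u) = 6 + u
M(X, z) = -¾ - X/4 - z/8 (M(X, z) = -((X + z) + (6 + X))/8 = -(6 + z + 2*X)/8 = -¾ - X/4 - z/8)
M(-3, -5)*(-10) + 1² = (-¾ - ¼*(-3) - ⅛*(-5))*(-10) + 1² = (-¾ + ¾ + 5/8)*(-10) + 1 = (5/8)*(-10) + 1 = -25/4 + 1 = -21/4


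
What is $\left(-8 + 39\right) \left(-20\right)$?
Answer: $-620$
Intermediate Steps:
$\left(-8 + 39\right) \left(-20\right) = 31 \left(-20\right) = -620$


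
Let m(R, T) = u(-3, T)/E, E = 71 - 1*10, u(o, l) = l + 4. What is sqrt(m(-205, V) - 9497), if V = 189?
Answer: 2*I*sqrt(8831641)/61 ≈ 97.436*I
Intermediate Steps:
u(o, l) = 4 + l
E = 61 (E = 71 - 10 = 61)
m(R, T) = 4/61 + T/61 (m(R, T) = (4 + T)/61 = (4 + T)*(1/61) = 4/61 + T/61)
sqrt(m(-205, V) - 9497) = sqrt((4/61 + (1/61)*189) - 9497) = sqrt((4/61 + 189/61) - 9497) = sqrt(193/61 - 9497) = sqrt(-579124/61) = 2*I*sqrt(8831641)/61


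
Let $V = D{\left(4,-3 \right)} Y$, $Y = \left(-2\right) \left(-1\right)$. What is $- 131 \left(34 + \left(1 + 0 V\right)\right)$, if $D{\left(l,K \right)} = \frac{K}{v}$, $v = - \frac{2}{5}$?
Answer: $-4585$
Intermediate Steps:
$v = - \frac{2}{5}$ ($v = \left(-2\right) \frac{1}{5} = - \frac{2}{5} \approx -0.4$)
$D{\left(l,K \right)} = - \frac{5 K}{2}$ ($D{\left(l,K \right)} = \frac{K}{- \frac{2}{5}} = K \left(- \frac{5}{2}\right) = - \frac{5 K}{2}$)
$Y = 2$
$V = 15$ ($V = \left(- \frac{5}{2}\right) \left(-3\right) 2 = \frac{15}{2} \cdot 2 = 15$)
$- 131 \left(34 + \left(1 + 0 V\right)\right) = - 131 \left(34 + \left(1 + 0 \cdot 15\right)\right) = - 131 \left(34 + \left(1 + 0\right)\right) = - 131 \left(34 + 1\right) = \left(-131\right) 35 = -4585$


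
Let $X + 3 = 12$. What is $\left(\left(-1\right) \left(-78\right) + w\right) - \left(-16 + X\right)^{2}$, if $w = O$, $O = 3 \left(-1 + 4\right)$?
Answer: $38$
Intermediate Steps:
$X = 9$ ($X = -3 + 12 = 9$)
$O = 9$ ($O = 3 \cdot 3 = 9$)
$w = 9$
$\left(\left(-1\right) \left(-78\right) + w\right) - \left(-16 + X\right)^{2} = \left(\left(-1\right) \left(-78\right) + 9\right) - \left(-16 + 9\right)^{2} = \left(78 + 9\right) - \left(-7\right)^{2} = 87 - 49 = 38$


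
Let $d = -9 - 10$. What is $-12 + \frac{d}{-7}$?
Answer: $- \frac{65}{7} \approx -9.2857$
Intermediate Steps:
$d = -19$ ($d = -9 - 10 = -19$)
$-12 + \frac{d}{-7} = -12 + \frac{1}{-7} \left(-19\right) = -12 - - \frac{19}{7} = -12 + \frac{19}{7} = - \frac{65}{7}$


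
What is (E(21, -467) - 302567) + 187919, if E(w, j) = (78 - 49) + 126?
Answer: -114493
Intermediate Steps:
E(w, j) = 155 (E(w, j) = 29 + 126 = 155)
(E(21, -467) - 302567) + 187919 = (155 - 302567) + 187919 = -302412 + 187919 = -114493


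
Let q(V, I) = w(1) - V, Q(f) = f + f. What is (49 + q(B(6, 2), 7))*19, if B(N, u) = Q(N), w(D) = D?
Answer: 722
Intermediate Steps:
Q(f) = 2*f
B(N, u) = 2*N
q(V, I) = 1 - V
(49 + q(B(6, 2), 7))*19 = (49 + (1 - 2*6))*19 = (49 + (1 - 1*12))*19 = (49 + (1 - 12))*19 = (49 - 11)*19 = 38*19 = 722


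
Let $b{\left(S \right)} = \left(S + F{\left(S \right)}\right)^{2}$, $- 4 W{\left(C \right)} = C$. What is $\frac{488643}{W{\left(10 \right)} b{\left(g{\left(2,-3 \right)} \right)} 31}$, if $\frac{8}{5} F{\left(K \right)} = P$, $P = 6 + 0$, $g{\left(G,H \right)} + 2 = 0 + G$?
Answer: $- \frac{5212192}{11625} \approx -448.36$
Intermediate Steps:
$g{\left(G,H \right)} = -2 + G$ ($g{\left(G,H \right)} = -2 + \left(0 + G\right) = -2 + G$)
$P = 6$
$F{\left(K \right)} = \frac{15}{4}$ ($F{\left(K \right)} = \frac{5}{8} \cdot 6 = \frac{15}{4}$)
$W{\left(C \right)} = - \frac{C}{4}$
$b{\left(S \right)} = \left(\frac{15}{4} + S\right)^{2}$ ($b{\left(S \right)} = \left(S + \frac{15}{4}\right)^{2} = \left(\frac{15}{4} + S\right)^{2}$)
$\frac{488643}{W{\left(10 \right)} b{\left(g{\left(2,-3 \right)} \right)} 31} = \frac{488643}{\left(- \frac{1}{4}\right) 10 \frac{\left(15 + 4 \left(-2 + 2\right)\right)^{2}}{16} \cdot 31} = \frac{488643}{- \frac{5 \frac{\left(15 + 4 \cdot 0\right)^{2}}{16}}{2} \cdot 31} = \frac{488643}{- \frac{5 \frac{\left(15 + 0\right)^{2}}{16}}{2} \cdot 31} = \frac{488643}{- \frac{5 \frac{15^{2}}{16}}{2} \cdot 31} = \frac{488643}{- \frac{5 \cdot \frac{1}{16} \cdot 225}{2} \cdot 31} = \frac{488643}{\left(- \frac{5}{2}\right) \frac{225}{16} \cdot 31} = \frac{488643}{\left(- \frac{1125}{32}\right) 31} = \frac{488643}{- \frac{34875}{32}} = 488643 \left(- \frac{32}{34875}\right) = - \frac{5212192}{11625}$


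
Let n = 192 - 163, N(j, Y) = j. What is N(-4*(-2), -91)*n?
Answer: 232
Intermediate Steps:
n = 29
N(-4*(-2), -91)*n = -4*(-2)*29 = 8*29 = 232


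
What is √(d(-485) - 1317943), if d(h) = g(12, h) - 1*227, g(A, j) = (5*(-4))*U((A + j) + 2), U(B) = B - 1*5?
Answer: 5*I*√52346 ≈ 1144.0*I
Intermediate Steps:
U(B) = -5 + B (U(B) = B - 5 = -5 + B)
g(A, j) = 60 - 20*A - 20*j (g(A, j) = (5*(-4))*(-5 + ((A + j) + 2)) = -20*(-5 + (2 + A + j)) = -20*(-3 + A + j) = 60 - 20*A - 20*j)
d(h) = -407 - 20*h (d(h) = (60 - 20*12 - 20*h) - 1*227 = (60 - 240 - 20*h) - 227 = (-180 - 20*h) - 227 = -407 - 20*h)
√(d(-485) - 1317943) = √((-407 - 20*(-485)) - 1317943) = √((-407 + 9700) - 1317943) = √(9293 - 1317943) = √(-1308650) = 5*I*√52346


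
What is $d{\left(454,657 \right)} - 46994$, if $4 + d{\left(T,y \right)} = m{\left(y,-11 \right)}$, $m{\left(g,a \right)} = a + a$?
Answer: $-47020$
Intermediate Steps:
$m{\left(g,a \right)} = 2 a$
$d{\left(T,y \right)} = -26$ ($d{\left(T,y \right)} = -4 + 2 \left(-11\right) = -4 - 22 = -26$)
$d{\left(454,657 \right)} - 46994 = -26 - 46994 = -47020$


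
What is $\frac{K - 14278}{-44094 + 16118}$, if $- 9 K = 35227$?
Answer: $\frac{163729}{251784} \approx 0.65028$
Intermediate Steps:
$K = - \frac{35227}{9}$ ($K = \left(- \frac{1}{9}\right) 35227 = - \frac{35227}{9} \approx -3914.1$)
$\frac{K - 14278}{-44094 + 16118} = \frac{- \frac{35227}{9} - 14278}{-44094 + 16118} = - \frac{163729}{9 \left(-27976\right)} = \left(- \frac{163729}{9}\right) \left(- \frac{1}{27976}\right) = \frac{163729}{251784}$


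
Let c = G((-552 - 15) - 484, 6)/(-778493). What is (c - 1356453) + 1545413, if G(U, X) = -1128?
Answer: 147104038408/778493 ≈ 1.8896e+5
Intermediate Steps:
c = 1128/778493 (c = -1128/(-778493) = -1128*(-1/778493) = 1128/778493 ≈ 0.0014490)
(c - 1356453) + 1545413 = (1128/778493 - 1356453) + 1545413 = -1055989164201/778493 + 1545413 = 147104038408/778493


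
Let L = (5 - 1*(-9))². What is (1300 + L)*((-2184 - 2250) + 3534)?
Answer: -1346400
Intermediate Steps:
L = 196 (L = (5 + 9)² = 14² = 196)
(1300 + L)*((-2184 - 2250) + 3534) = (1300 + 196)*((-2184 - 2250) + 3534) = 1496*(-4434 + 3534) = 1496*(-900) = -1346400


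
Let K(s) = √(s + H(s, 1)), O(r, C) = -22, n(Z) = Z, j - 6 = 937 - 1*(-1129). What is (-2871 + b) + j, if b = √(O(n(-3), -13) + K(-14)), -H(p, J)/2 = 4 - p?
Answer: -799 + √(-22 + 5*I*√2) ≈ -798.26 + 4.7491*I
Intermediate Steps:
j = 2072 (j = 6 + (937 - 1*(-1129)) = 6 + (937 + 1129) = 6 + 2066 = 2072)
H(p, J) = -8 + 2*p (H(p, J) = -2*(4 - p) = -8 + 2*p)
K(s) = √(-8 + 3*s) (K(s) = √(s + (-8 + 2*s)) = √(-8 + 3*s))
b = √(-22 + 5*I*√2) (b = √(-22 + √(-8 + 3*(-14))) = √(-22 + √(-8 - 42)) = √(-22 + √(-50)) = √(-22 + 5*I*√2) ≈ 0.74446 + 4.7491*I)
(-2871 + b) + j = (-2871 + √(-22 + 5*I*√2)) + 2072 = -799 + √(-22 + 5*I*√2)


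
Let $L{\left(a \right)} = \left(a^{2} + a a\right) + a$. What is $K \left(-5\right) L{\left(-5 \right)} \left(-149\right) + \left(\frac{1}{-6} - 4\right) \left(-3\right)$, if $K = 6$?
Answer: $\frac{402325}{2} \approx 2.0116 \cdot 10^{5}$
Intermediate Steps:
$L{\left(a \right)} = a + 2 a^{2}$ ($L{\left(a \right)} = \left(a^{2} + a^{2}\right) + a = 2 a^{2} + a = a + 2 a^{2}$)
$K \left(-5\right) L{\left(-5 \right)} \left(-149\right) + \left(\frac{1}{-6} - 4\right) \left(-3\right) = 6 \left(-5\right) \left(- 5 \left(1 + 2 \left(-5\right)\right)\right) \left(-149\right) + \left(\frac{1}{-6} - 4\right) \left(-3\right) = - 30 \left(- 5 \left(1 - 10\right)\right) \left(-149\right) + \left(- \frac{1}{6} - 4\right) \left(-3\right) = - 30 \left(\left(-5\right) \left(-9\right)\right) \left(-149\right) - - \frac{25}{2} = \left(-30\right) 45 \left(-149\right) + \frac{25}{2} = \left(-1350\right) \left(-149\right) + \frac{25}{2} = 201150 + \frac{25}{2} = \frac{402325}{2}$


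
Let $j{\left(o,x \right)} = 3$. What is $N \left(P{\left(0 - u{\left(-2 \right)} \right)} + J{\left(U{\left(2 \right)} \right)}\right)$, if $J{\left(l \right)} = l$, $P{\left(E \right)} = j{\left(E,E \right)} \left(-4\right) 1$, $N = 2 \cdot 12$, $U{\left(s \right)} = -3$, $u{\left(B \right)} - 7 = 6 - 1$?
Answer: $-360$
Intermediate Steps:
$u{\left(B \right)} = 12$ ($u{\left(B \right)} = 7 + \left(6 - 1\right) = 7 + 5 = 12$)
$N = 24$
$P{\left(E \right)} = -12$ ($P{\left(E \right)} = 3 \left(-4\right) 1 = \left(-12\right) 1 = -12$)
$N \left(P{\left(0 - u{\left(-2 \right)} \right)} + J{\left(U{\left(2 \right)} \right)}\right) = 24 \left(-12 - 3\right) = 24 \left(-15\right) = -360$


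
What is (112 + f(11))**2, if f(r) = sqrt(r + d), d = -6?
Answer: (112 + sqrt(5))**2 ≈ 13050.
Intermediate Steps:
f(r) = sqrt(-6 + r) (f(r) = sqrt(r - 6) = sqrt(-6 + r))
(112 + f(11))**2 = (112 + sqrt(-6 + 11))**2 = (112 + sqrt(5))**2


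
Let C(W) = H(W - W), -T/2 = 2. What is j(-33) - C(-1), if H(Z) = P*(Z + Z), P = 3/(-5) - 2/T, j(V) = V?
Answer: -33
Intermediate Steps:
T = -4 (T = -2*2 = -4)
P = -⅒ (P = 3/(-5) - 2/(-4) = 3*(-⅕) - 2*(-¼) = -⅗ + ½ = -⅒ ≈ -0.10000)
H(Z) = -Z/5 (H(Z) = -(Z + Z)/10 = -Z/5)
C(W) = 0 (C(W) = -(W - W)/5 = -⅕*0 = 0)
j(-33) - C(-1) = -33 - 1*0 = -33 + 0 = -33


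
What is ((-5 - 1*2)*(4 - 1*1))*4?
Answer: -84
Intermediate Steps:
((-5 - 1*2)*(4 - 1*1))*4 = ((-5 - 2)*(4 - 1))*4 = -7*3*4 = -21*4 = -84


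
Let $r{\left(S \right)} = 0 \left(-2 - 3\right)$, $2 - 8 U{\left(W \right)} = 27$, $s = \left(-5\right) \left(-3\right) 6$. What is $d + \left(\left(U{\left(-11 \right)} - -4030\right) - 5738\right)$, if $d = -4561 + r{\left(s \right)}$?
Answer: $- \frac{50177}{8} \approx -6272.1$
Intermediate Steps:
$s = 90$ ($s = 15 \cdot 6 = 90$)
$U{\left(W \right)} = - \frac{25}{8}$ ($U{\left(W \right)} = \frac{1}{4} - \frac{27}{8} = - \frac{25}{8}$)
$r{\left(S \right)} = 0$ ($r{\left(S \right)} = 0 \left(-5\right) = 0$)
$d = -4561$ ($d = -4561 + 0 = -4561$)
$d + \left(\left(U{\left(-11 \right)} - -4030\right) - 5738\right) = -4561 - \frac{13689}{8} = - \frac{50177}{8}$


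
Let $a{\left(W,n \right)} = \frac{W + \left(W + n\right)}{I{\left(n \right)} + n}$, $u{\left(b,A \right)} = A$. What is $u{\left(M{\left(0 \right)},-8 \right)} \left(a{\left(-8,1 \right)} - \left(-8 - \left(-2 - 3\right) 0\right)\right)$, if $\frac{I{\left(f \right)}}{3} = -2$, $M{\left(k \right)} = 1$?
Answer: $-88$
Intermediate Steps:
$I{\left(f \right)} = -6$ ($I{\left(f \right)} = 3 \left(-2\right) = -6$)
$a{\left(W,n \right)} = \frac{n + 2 W}{-6 + n}$ ($a{\left(W,n \right)} = \frac{W + \left(W + n\right)}{-6 + n} = \frac{n + 2 W}{-6 + n}$)
$u{\left(M{\left(0 \right)},-8 \right)} \left(a{\left(-8,1 \right)} - \left(-8 - \left(-2 - 3\right) 0\right)\right) = - 8 \left(\frac{1 + 2 \left(-8\right)}{-6 + 1} - \left(-8 - \left(-2 - 3\right) 0\right)\right) = - 8 \left(\frac{1 - 16}{-5} + \left(\left(\left(-5\right) 0 + 45\right) - 37\right)\right) = - 8 \left(\left(- \frac{1}{5}\right) \left(-15\right) + \left(\left(0 + 45\right) - 37\right)\right) = - 8 \left(3 + \left(45 - 37\right)\right) = - 8 \left(3 + 8\right) = \left(-8\right) 11 = -88$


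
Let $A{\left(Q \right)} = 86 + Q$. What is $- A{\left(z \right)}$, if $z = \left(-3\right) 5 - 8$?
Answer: $-63$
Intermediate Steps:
$z = -23$ ($z = -15 - 8 = -23$)
$- A{\left(z \right)} = - (86 - 23) = \left(-1\right) 63 = -63$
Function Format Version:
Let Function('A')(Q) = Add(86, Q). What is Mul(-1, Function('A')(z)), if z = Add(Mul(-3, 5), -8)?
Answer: -63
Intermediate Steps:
z = -23 (z = Add(-15, -8) = -23)
Mul(-1, Function('A')(z)) = Mul(-1, Add(86, -23)) = Mul(-1, 63) = -63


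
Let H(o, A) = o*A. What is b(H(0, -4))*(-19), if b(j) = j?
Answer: 0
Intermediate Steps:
H(o, A) = A*o
b(H(0, -4))*(-19) = -4*0*(-19) = 0*(-19) = 0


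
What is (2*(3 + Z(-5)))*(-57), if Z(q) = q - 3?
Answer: 570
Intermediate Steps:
Z(q) = -3 + q
(2*(3 + Z(-5)))*(-57) = (2*(3 + (-3 - 5)))*(-57) = (2*(3 - 8))*(-57) = (2*(-5))*(-57) = -10*(-57) = 570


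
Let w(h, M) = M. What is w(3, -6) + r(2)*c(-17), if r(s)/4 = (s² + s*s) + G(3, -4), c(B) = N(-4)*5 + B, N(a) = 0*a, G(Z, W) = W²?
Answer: -1638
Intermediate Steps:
N(a) = 0
c(B) = B (c(B) = 0*5 + B = 0 + B = B)
r(s) = 64 + 8*s² (r(s) = 4*((s² + s*s) + (-4)²) = 4*((s² + s²) + 16) = 4*(2*s² + 16) = 4*(16 + 2*s²) = 64 + 8*s²)
w(3, -6) + r(2)*c(-17) = -6 + (64 + 8*2²)*(-17) = -6 + (64 + 8*4)*(-17) = -6 + (64 + 32)*(-17) = -6 + 96*(-17) = -6 - 1632 = -1638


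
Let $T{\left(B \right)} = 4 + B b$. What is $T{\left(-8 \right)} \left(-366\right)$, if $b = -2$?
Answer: $-7320$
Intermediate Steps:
$T{\left(B \right)} = 4 - 2 B$ ($T{\left(B \right)} = 4 + B \left(-2\right) = 4 - 2 B$)
$T{\left(-8 \right)} \left(-366\right) = \left(4 - -16\right) \left(-366\right) = \left(4 + 16\right) \left(-366\right) = 20 \left(-366\right) = -7320$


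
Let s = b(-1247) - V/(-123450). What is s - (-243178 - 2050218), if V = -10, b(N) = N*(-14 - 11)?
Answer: 28696828994/12345 ≈ 2.3246e+6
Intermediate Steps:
b(N) = -25*N (b(N) = N*(-25) = -25*N)
s = 384855374/12345 (s = -25*(-1247) - (-10)/(-123450) = 31175 - (-10)*(-1)/123450 = 31175 - 1*1/12345 = 31175 - 1/12345 = 384855374/12345 ≈ 31175.)
s - (-243178 - 2050218) = 384855374/12345 - (-243178 - 2050218) = 384855374/12345 - 1*(-2293396) = 384855374/12345 + 2293396 = 28696828994/12345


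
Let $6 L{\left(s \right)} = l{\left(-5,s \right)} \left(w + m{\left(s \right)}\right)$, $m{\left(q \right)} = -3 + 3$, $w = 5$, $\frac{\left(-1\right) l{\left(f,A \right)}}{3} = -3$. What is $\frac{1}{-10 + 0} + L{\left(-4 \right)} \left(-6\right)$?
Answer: $- \frac{451}{10} \approx -45.1$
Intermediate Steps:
$l{\left(f,A \right)} = 9$ ($l{\left(f,A \right)} = \left(-3\right) \left(-3\right) = 9$)
$m{\left(q \right)} = 0$
$L{\left(s \right)} = \frac{15}{2}$ ($L{\left(s \right)} = \frac{9 \left(5 + 0\right)}{6} = \frac{9 \cdot 5}{6} = \frac{1}{6} \cdot 45 = \frac{15}{2}$)
$\frac{1}{-10 + 0} + L{\left(-4 \right)} \left(-6\right) = \frac{1}{-10 + 0} + \frac{15}{2} \left(-6\right) = \frac{1}{-10} - 45 = - \frac{1}{10} - 45 = - \frac{451}{10}$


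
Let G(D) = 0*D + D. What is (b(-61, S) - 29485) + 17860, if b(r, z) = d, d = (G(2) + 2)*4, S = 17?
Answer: -11609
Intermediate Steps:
G(D) = D (G(D) = 0 + D = D)
d = 16 (d = (2 + 2)*4 = 4*4 = 16)
b(r, z) = 16
(b(-61, S) - 29485) + 17860 = (16 - 29485) + 17860 = -29469 + 17860 = -11609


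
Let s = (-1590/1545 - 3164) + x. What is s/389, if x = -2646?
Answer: -598536/40067 ≈ -14.938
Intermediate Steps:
s = -598536/103 (s = (-1590/1545 - 3164) - 2646 = (-1590*1/1545 - 3164) - 2646 = (-106/103 - 3164) - 2646 = -325998/103 - 2646 = -598536/103 ≈ -5811.0)
s/389 = -598536/103/389 = -598536/103*1/389 = -598536/40067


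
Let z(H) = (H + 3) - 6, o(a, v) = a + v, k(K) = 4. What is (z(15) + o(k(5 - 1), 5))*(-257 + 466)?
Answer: 4389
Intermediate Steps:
z(H) = -3 + H (z(H) = (3 + H) - 6 = -3 + H)
(z(15) + o(k(5 - 1), 5))*(-257 + 466) = ((-3 + 15) + (4 + 5))*(-257 + 466) = (12 + 9)*209 = 21*209 = 4389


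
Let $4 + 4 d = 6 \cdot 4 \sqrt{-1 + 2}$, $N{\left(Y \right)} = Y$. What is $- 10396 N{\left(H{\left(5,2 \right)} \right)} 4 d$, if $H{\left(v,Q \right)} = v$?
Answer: $-1039600$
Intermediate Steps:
$d = 5$ ($d = -1 + \frac{6 \cdot 4 \sqrt{-1 + 2}}{4} = -1 + \frac{24 \sqrt{1}}{4} = -1 + \frac{24 \cdot 1}{4} = -1 + \frac{1}{4} \cdot 24 = -1 + 6 = 5$)
$- 10396 N{\left(H{\left(5,2 \right)} \right)} 4 d = - 10396 \cdot 5 \cdot 4 \cdot 5 = - 10396 \cdot 20 \cdot 5 = \left(-10396\right) 100 = -1039600$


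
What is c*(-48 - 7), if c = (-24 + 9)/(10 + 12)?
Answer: 75/2 ≈ 37.500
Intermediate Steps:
c = -15/22 ≈ -0.68182
c*(-48 - 7) = -15*(-48 - 7)/22 = -15/22*(-55) = 75/2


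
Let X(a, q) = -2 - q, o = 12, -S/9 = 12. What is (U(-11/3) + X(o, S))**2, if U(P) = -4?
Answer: 10404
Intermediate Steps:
S = -108 (S = -9*12 = -108)
(U(-11/3) + X(o, S))**2 = (-4 + (-2 - 1*(-108)))**2 = (-4 + (-2 + 108))**2 = (-4 + 106)**2 = 102**2 = 10404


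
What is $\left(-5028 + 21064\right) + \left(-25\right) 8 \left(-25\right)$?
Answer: $21036$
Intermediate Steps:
$\left(-5028 + 21064\right) + \left(-25\right) 8 \left(-25\right) = 16036 - -5000 = 16036 + 5000 = 21036$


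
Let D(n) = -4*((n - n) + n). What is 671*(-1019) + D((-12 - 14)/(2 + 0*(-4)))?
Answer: -683697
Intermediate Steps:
D(n) = -4*n (D(n) = -4*(0 + n) = -4*n)
671*(-1019) + D((-12 - 14)/(2 + 0*(-4))) = 671*(-1019) - 4*(-12 - 14)/(2 + 0*(-4)) = -683749 - (-104)/(2 + 0) = -683749 - (-104)/2 = -683749 - 4*(-13) = -683749 + 52 = -683697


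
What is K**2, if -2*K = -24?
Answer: 144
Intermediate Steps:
K = 12 (K = -1/2*(-24) = 12)
K**2 = 12**2 = 144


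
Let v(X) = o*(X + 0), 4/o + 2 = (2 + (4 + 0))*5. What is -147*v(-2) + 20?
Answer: 62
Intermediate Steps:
o = 1/7 (o = 4/(-2 + (2 + (4 + 0))*5) = 4/(-2 + (2 + 4)*5) = 4/(-2 + 6*5) = 4/(-2 + 30) = 4/28 = 4*(1/28) = 1/7 ≈ 0.14286)
v(X) = X/7 (v(X) = (X + 0)/7 = X/7)
-147*v(-2) + 20 = -21*(-2) + 20 = -147*(-2/7) + 20 = 42 + 20 = 62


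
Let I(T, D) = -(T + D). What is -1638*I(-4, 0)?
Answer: -6552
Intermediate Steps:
I(T, D) = -D - T (I(T, D) = -(D + T) = -D - T)
-1638*I(-4, 0) = -1638*(-1*0 - 1*(-4)) = -1638*(0 + 4) = -1638*4 = -6552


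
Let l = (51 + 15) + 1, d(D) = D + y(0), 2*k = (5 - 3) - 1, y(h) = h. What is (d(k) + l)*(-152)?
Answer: -10260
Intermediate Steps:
k = ½ (k = ((5 - 3) - 1)/2 = (2 - 1)/2 = (½)*1 = ½ ≈ 0.50000)
d(D) = D (d(D) = D + 0 = D)
l = 67 (l = 66 + 1 = 67)
(d(k) + l)*(-152) = (½ + 67)*(-152) = (135/2)*(-152) = -10260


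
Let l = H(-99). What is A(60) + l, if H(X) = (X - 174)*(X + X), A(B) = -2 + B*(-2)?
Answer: 53932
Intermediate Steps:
A(B) = -2 - 2*B
H(X) = 2*X*(-174 + X) (H(X) = (-174 + X)*(2*X) = 2*X*(-174 + X))
l = 54054 (l = 2*(-99)*(-174 - 99) = 2*(-99)*(-273) = 54054)
A(60) + l = (-2 - 2*60) + 54054 = (-2 - 120) + 54054 = -122 + 54054 = 53932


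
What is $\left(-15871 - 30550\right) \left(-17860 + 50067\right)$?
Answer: $-1495081147$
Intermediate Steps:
$\left(-15871 - 30550\right) \left(-17860 + 50067\right) = \left(-46421\right) 32207 = -1495081147$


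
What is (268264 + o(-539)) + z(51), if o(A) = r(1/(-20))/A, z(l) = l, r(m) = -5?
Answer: 144621790/539 ≈ 2.6832e+5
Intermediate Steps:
o(A) = -5/A
(268264 + o(-539)) + z(51) = (268264 - 5/(-539)) + 51 = (268264 - 5*(-1/539)) + 51 = (268264 + 5/539) + 51 = 144594301/539 + 51 = 144621790/539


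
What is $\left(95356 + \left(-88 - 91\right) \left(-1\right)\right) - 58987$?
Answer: $36548$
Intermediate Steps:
$\left(95356 + \left(-88 - 91\right) \left(-1\right)\right) - 58987 = \left(95356 - -179\right) - 58987 = \left(95356 + 179\right) - 58987 = 95535 - 58987 = 36548$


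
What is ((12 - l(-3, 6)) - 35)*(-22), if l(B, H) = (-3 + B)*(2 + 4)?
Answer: -286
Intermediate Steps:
l(B, H) = -18 + 6*B (l(B, H) = (-3 + B)*6 = -18 + 6*B)
((12 - l(-3, 6)) - 35)*(-22) = ((12 - (-18 + 6*(-3))) - 35)*(-22) = ((12 - (-18 - 18)) - 35)*(-22) = ((12 - 1*(-36)) - 35)*(-22) = ((12 + 36) - 35)*(-22) = (48 - 35)*(-22) = 13*(-22) = -286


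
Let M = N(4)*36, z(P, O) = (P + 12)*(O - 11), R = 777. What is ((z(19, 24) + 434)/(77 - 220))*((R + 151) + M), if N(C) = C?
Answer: -897264/143 ≈ -6274.6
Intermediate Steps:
z(P, O) = (-11 + O)*(12 + P) (z(P, O) = (12 + P)*(-11 + O) = (-11 + O)*(12 + P))
M = 144 (M = 4*36 = 144)
((z(19, 24) + 434)/(77 - 220))*((R + 151) + M) = (((-132 - 11*19 + 12*24 + 24*19) + 434)/(77 - 220))*((777 + 151) + 144) = (((-132 - 209 + 288 + 456) + 434)/(-143))*(928 + 144) = ((403 + 434)*(-1/143))*1072 = (837*(-1/143))*1072 = -837/143*1072 = -897264/143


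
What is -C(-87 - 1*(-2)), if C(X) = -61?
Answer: 61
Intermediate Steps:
-C(-87 - 1*(-2)) = -1*(-61) = 61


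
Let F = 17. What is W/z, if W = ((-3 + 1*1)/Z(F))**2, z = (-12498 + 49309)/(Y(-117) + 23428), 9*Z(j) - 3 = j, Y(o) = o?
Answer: 1888191/3681100 ≈ 0.51294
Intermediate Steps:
Z(j) = 1/3 + j/9
z = 36811/23311 (z = (-12498 + 49309)/(-117 + 23428) = 36811/23311 ≈ 1.5791)
W = 81/100 (W = ((-3 + 1*1)/(1/3 + (1/9)*17))**2 = ((-3 + 1)/(1/3 + 17/9))**2 = (-2/20/9)**2 = (-2*9/20)**2 = (-9/10)**2 = 81/100 ≈ 0.81000)
W/z = 81/(100*(36811/23311)) = (81/100)*(23311/36811) = 1888191/3681100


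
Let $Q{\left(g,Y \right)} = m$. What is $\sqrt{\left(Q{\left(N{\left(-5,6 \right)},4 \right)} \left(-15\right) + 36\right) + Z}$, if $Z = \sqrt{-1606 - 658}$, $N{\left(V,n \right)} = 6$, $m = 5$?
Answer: $\sqrt{-39 + 2 i \sqrt{566}} \approx 3.3558 + 7.0895 i$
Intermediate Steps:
$Q{\left(g,Y \right)} = 5$
$Z = 2 i \sqrt{566}$ ($Z = \sqrt{-2264} = 2 i \sqrt{566} \approx 47.581 i$)
$\sqrt{\left(Q{\left(N{\left(-5,6 \right)},4 \right)} \left(-15\right) + 36\right) + Z} = \sqrt{\left(5 \left(-15\right) + 36\right) + 2 i \sqrt{566}} = \sqrt{\left(-75 + 36\right) + 2 i \sqrt{566}} = \sqrt{-39 + 2 i \sqrt{566}}$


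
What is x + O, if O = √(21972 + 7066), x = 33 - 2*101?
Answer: -169 + √29038 ≈ 1.4054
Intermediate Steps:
x = -169 (x = 33 - 202 = -169)
O = √29038 ≈ 170.41
x + O = -169 + √29038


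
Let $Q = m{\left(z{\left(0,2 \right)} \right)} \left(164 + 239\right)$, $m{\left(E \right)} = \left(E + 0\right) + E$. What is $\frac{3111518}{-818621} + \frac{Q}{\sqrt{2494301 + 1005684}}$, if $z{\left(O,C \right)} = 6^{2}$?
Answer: $- \frac{3111518}{818621} + \frac{29016 \sqrt{3499985}}{3499985} \approx 11.709$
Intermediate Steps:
$z{\left(O,C \right)} = 36$
$m{\left(E \right)} = 2 E$ ($m{\left(E \right)} = E + E = 2 E$)
$Q = 29016$ ($Q = 2 \cdot 36 \left(164 + 239\right) = 72 \cdot 403 = 29016$)
$\frac{3111518}{-818621} + \frac{Q}{\sqrt{2494301 + 1005684}} = \frac{3111518}{-818621} + \frac{29016}{\sqrt{2494301 + 1005684}} = 3111518 \left(- \frac{1}{818621}\right) + \frac{29016}{\sqrt{3499985}} = - \frac{3111518}{818621} + 29016 \frac{\sqrt{3499985}}{3499985} = - \frac{3111518}{818621} + \frac{29016 \sqrt{3499985}}{3499985}$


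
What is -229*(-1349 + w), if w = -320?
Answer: 382201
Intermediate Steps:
-229*(-1349 + w) = -229*(-1349 - 320) = -229*(-1669) = 382201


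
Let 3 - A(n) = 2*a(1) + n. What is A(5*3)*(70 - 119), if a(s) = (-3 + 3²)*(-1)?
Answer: 0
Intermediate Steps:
a(s) = -6 (a(s) = (-3 + 9)*(-1) = 6*(-1) = -6)
A(n) = 15 - n (A(n) = 3 - (2*(-6) + n) = 3 - (-12 + n) = 3 + (12 - n) = 15 - n)
A(5*3)*(70 - 119) = (15 - 5*3)*(70 - 119) = (15 - 1*15)*(-49) = (15 - 15)*(-49) = 0*(-49) = 0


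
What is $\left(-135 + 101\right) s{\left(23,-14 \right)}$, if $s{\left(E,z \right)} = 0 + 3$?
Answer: $-102$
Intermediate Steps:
$s{\left(E,z \right)} = 3$
$\left(-135 + 101\right) s{\left(23,-14 \right)} = \left(-135 + 101\right) 3 = \left(-34\right) 3 = -102$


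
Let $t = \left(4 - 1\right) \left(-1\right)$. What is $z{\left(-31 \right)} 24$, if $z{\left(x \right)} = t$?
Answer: $-72$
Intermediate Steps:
$t = -3$ ($t = 3 \left(-1\right) = -3$)
$z{\left(x \right)} = -3$
$z{\left(-31 \right)} 24 = \left(-3\right) 24 = -72$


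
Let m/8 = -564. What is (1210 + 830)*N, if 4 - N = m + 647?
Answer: 7892760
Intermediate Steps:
m = -4512 (m = 8*(-564) = -4512)
N = 3869 (N = 4 - (-4512 + 647) = 4 - 1*(-3865) = 4 + 3865 = 3869)
(1210 + 830)*N = (1210 + 830)*3869 = 2040*3869 = 7892760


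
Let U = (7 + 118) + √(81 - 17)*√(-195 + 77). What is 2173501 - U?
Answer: 2173376 - 8*I*√118 ≈ 2.1734e+6 - 86.902*I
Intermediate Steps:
U = 125 + 8*I*√118 (U = 125 + √64*√(-118) = 125 + 8*(I*√118) = 125 + 8*I*√118 ≈ 125.0 + 86.902*I)
2173501 - U = 2173501 - (125 + 8*I*√118) = 2173501 + (-125 - 8*I*√118) = 2173376 - 8*I*√118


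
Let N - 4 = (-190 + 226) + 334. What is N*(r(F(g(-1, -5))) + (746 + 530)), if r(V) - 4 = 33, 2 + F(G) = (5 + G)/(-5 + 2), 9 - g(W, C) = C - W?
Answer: 491062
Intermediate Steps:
g(W, C) = 9 + W - C (g(W, C) = 9 - (C - W) = 9 + (W - C) = 9 + W - C)
N = 374 (N = 4 + ((-190 + 226) + 334) = 4 + (36 + 334) = 4 + 370 = 374)
F(G) = -11/3 - G/3 (F(G) = -2 + (5 + G)/(-5 + 2) = -2 + (5 + G)/(-3) = -2 + (5 + G)*(-⅓) = -2 + (-5/3 - G/3) = -11/3 - G/3)
r(V) = 37 (r(V) = 4 + 33 = 37)
N*(r(F(g(-1, -5))) + (746 + 530)) = 374*(37 + (746 + 530)) = 374*(37 + 1276) = 374*1313 = 491062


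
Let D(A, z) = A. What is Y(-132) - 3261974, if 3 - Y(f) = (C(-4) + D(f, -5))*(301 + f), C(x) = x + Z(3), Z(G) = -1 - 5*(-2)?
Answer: -3240508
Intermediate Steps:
Z(G) = 9 (Z(G) = -1 + 10 = 9)
C(x) = 9 + x (C(x) = x + 9 = 9 + x)
Y(f) = 3 - (5 + f)*(301 + f) (Y(f) = 3 - ((9 - 4) + f)*(301 + f) = 3 - (5 + f)*(301 + f))
Y(-132) - 3261974 = (-1502 - 1*(-132)² - 306*(-132)) - 3261974 = (-1502 - 1*17424 + 40392) - 3261974 = (-1502 - 17424 + 40392) - 3261974 = 21466 - 3261974 = -3240508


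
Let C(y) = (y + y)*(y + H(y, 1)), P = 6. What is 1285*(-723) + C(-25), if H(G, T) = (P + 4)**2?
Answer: -932805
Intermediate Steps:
H(G, T) = 100 (H(G, T) = (6 + 4)**2 = 10**2 = 100)
C(y) = 2*y*(100 + y) (C(y) = (y + y)*(y + 100) = (2*y)*(100 + y) = 2*y*(100 + y))
1285*(-723) + C(-25) = 1285*(-723) + 2*(-25)*(100 - 25) = -929055 + 2*(-25)*75 = -929055 - 3750 = -932805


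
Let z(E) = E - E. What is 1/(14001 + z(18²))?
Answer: 1/14001 ≈ 7.1423e-5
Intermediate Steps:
z(E) = 0
1/(14001 + z(18²)) = 1/(14001 + 0) = 1/14001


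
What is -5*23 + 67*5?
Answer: 220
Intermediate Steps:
-5*23 + 67*5 = -115 + 335 = 220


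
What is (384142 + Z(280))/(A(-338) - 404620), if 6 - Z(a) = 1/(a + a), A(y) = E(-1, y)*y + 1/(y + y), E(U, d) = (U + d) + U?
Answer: -36355766551/27417208140 ≈ -1.3260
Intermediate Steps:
E(U, d) = d + 2*U
A(y) = 1/(2*y) + y*(-2 + y) (A(y) = (y + 2*(-1))*y + 1/(y + y) = (y - 2)*y + 1/(2*y) = (-2 + y)*y + 1/(2*y) = y*(-2 + y) + 1/(2*y) = 1/(2*y) + y*(-2 + y))
Z(a) = 6 - 1/(2*a) (Z(a) = 6 - 1/(a + a) = 6 - 1/(2*a))
(384142 + Z(280))/(A(-338) - 404620) = (384142 + (6 - 1/2/280))/(((-338)**2 + (1/2)/(-338) - 2*(-338)) - 404620) = (384142 + (6 - 1/2*1/280))/((114244 + (1/2)*(-1/338) + 676) - 404620) = (384142 + (6 - 1/560))/((114244 - 1/676 + 676) - 404620) = (384142 + 3359/560)/(77685919/676 - 404620) = 215122879/(560*(-195837201/676)) = (215122879/560)*(-676/195837201) = -36355766551/27417208140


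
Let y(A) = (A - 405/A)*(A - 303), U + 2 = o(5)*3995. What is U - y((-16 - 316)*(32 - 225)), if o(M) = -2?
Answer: -261835446364175/64076 ≈ -4.0863e+9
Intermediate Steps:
U = -7992 (U = -2 - 2*3995 = -2 - 7990 = -7992)
y(A) = (-303 + A)*(A - 405/A) (y(A) = (A - 405/A)*(-303 + A) = (-303 + A)*(A - 405/A))
U - y((-16 - 316)*(32 - 225)) = -7992 - (-405 + ((-16 - 316)*(32 - 225))² - 303*(-16 - 316)*(32 - 225) + 122715/(((-16 - 316)*(32 - 225)))) = -7992 - (-405 + (-332*(-193))² - (-100596)*(-193) + 122715/((-332*(-193)))) = -7992 - (-405 + 64076² - 303*64076 + 122715/64076) = -7992 - (-405 + 4105733776 - 19415028 + 122715*(1/64076)) = -7992 - (-405 + 4105733776 - 19415028 + 122715/64076) = -7992 - 1*261834934268783/64076 = -7992 - 261834934268783/64076 = -261835446364175/64076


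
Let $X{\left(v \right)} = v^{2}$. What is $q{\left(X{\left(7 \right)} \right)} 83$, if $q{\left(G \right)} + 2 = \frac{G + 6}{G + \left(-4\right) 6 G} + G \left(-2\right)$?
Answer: $- \frac{9358665}{1127} \approx -8304.0$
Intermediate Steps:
$q{\left(G \right)} = -2 - 2 G - \frac{6 + G}{23 G}$ ($q{\left(G \right)} = -2 + \left(\frac{G + 6}{G + \left(-4\right) 6 G} + G \left(-2\right)\right) = -2 - \left(2 G - \frac{6 + G}{G - 24 G}\right) = -2 - \left(2 G - \frac{6 + G}{\left(-23\right) G}\right) = -2 + \left(\left(6 + G\right) \left(- \frac{1}{23 G}\right) - 2 G\right) = -2 - \left(2 G + \frac{6 + G}{23 G}\right) = -2 - 2 G - \frac{6 + G}{23 G}$)
$q{\left(X{\left(7 \right)} \right)} 83 = \frac{-6 - 7^{2} \left(47 + 46 \cdot 7^{2}\right)}{23 \cdot 7^{2}} \cdot 83 = \frac{-6 - 49 \left(47 + 46 \cdot 49\right)}{23 \cdot 49} \cdot 83 = \frac{1}{23} \cdot \frac{1}{49} \left(-6 - 49 \left(47 + 2254\right)\right) 83 = \frac{1}{23} \cdot \frac{1}{49} \left(-6 - 49 \cdot 2301\right) 83 = \frac{1}{23} \cdot \frac{1}{49} \left(-6 - 112749\right) 83 = \frac{1}{23} \cdot \frac{1}{49} \left(-112755\right) 83 = \left(- \frac{112755}{1127}\right) 83 = - \frac{9358665}{1127}$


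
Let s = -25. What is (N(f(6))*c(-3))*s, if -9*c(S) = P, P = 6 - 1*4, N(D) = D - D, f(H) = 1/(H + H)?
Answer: 0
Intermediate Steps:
f(H) = 1/(2*H)
N(D) = 0
P = 2 (P = 6 - 4 = 2)
c(S) = -2/9 (c(S) = -⅑*2 = -2/9)
(N(f(6))*c(-3))*s = (0*(-2/9))*(-25) = 0*(-25) = 0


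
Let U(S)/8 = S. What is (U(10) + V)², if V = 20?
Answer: 10000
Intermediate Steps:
U(S) = 8*S
(U(10) + V)² = (8*10 + 20)² = (80 + 20)² = 100² = 10000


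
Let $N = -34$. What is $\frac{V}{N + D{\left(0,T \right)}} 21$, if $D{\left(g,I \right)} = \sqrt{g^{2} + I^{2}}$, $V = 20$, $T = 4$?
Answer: $-14$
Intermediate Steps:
$D{\left(g,I \right)} = \sqrt{I^{2} + g^{2}}$
$\frac{V}{N + D{\left(0,T \right)}} 21 = \frac{1}{-34 + \sqrt{4^{2} + 0^{2}}} \cdot 20 \cdot 21 = \frac{1}{-34 + \sqrt{16 + 0}} \cdot 20 \cdot 21 = \frac{1}{-34 + \sqrt{16}} \cdot 20 \cdot 21 = \frac{1}{-34 + 4} \cdot 20 \cdot 21 = \frac{1}{-30} \cdot 20 \cdot 21 = \left(- \frac{1}{30}\right) 20 \cdot 21 = \left(- \frac{2}{3}\right) 21 = -14$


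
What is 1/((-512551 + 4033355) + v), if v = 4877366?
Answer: 1/8398170 ≈ 1.1907e-7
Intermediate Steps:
1/((-512551 + 4033355) + v) = 1/((-512551 + 4033355) + 4877366) = 1/(3520804 + 4877366) = 1/8398170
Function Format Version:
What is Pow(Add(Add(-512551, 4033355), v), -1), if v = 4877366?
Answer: Rational(1, 8398170) ≈ 1.1907e-7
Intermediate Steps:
Pow(Add(Add(-512551, 4033355), v), -1) = Pow(Add(Add(-512551, 4033355), 4877366), -1) = Pow(Add(3520804, 4877366), -1) = Pow(8398170, -1) = Rational(1, 8398170)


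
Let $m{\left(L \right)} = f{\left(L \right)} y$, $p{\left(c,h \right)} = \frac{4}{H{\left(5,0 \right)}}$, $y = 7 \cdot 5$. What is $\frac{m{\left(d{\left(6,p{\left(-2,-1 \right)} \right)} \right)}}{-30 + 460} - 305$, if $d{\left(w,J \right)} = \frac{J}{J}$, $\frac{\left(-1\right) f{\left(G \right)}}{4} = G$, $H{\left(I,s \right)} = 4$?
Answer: $- \frac{13129}{43} \approx -305.33$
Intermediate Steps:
$y = 35$
$f{\left(G \right)} = - 4 G$
$p{\left(c,h \right)} = 1$ ($p{\left(c,h \right)} = \frac{4}{4} = 4 \cdot \frac{1}{4} = 1$)
$d{\left(w,J \right)} = 1$
$m{\left(L \right)} = - 140 L$ ($m{\left(L \right)} = - 4 L 35 = - 140 L$)
$\frac{m{\left(d{\left(6,p{\left(-2,-1 \right)} \right)} \right)}}{-30 + 460} - 305 = \frac{\left(-140\right) 1}{-30 + 460} - 305 = - \frac{140}{430} - 305 = \left(-140\right) \frac{1}{430} - 305 = - \frac{14}{43} - 305 = - \frac{13129}{43}$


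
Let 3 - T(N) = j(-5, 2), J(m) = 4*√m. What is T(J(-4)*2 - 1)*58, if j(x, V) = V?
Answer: 58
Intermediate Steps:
T(N) = 1 (T(N) = 3 - 1*2 = 3 - 2 = 1)
T(J(-4)*2 - 1)*58 = 1*58 = 58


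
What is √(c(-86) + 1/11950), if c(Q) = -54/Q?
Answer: √6632631922/102770 ≈ 0.79246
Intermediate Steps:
√(c(-86) + 1/11950) = √(-54/(-86) + 1/11950) = √(-54*(-1/86) + 1/11950) = √(27/43 + 1/11950) = √(322693/513850) = √6632631922/102770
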